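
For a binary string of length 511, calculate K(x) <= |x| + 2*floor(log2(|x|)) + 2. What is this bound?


floor(log2(511)) = 8
2 * 8 = 16
K(x) <= 511 + 16 + 2 = 529

529


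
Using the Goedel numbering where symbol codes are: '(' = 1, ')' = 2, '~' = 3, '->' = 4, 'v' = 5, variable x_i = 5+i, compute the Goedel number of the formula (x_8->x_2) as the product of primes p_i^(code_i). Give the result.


Formula: (x_8->x_2)
Symbol codes: [1, 13, 4, 7, 2]
Primes: [2, 3, 5, 7, 11]
p_1^1 = 2^1 = 2
p_2^13 = 3^13 = 1594323
p_3^4 = 5^4 = 625
p_4^7 = 7^7 = 823543
p_5^2 = 11^2 = 121
Product = 198590273891336250

198590273891336250


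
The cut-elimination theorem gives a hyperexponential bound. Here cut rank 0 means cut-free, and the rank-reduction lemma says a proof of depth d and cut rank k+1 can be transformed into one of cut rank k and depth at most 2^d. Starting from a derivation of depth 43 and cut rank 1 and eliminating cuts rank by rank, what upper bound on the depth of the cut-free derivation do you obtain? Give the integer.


Each rank reduction sends depth d to at most 2^d; cut rank r needs r reductions.
2_0(43) = 43
2_1(43) = 2^43 = 8796093022208
Cut-free depth bound = 8796093022208

8796093022208


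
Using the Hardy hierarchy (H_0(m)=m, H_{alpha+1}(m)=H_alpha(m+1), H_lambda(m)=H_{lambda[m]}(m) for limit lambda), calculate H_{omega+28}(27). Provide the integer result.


H_{omega+28}(27):
Unwind the 28 successor steps: H_{omega+28}(27) = H_omega(27+28) = H_omega(55).
H_omega(m) = H_m(m) = m + m = 2m.
Result = 2 * 55 = 110

110


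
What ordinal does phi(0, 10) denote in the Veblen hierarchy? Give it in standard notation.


phi(0, 10):
phi(0, beta) = omega^beta by definition.
phi(0, 10) = omega^10

omega^10


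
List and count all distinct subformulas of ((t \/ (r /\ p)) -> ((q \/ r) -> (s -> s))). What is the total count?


Formula: ((t \/ (r /\ p)) -> ((q \/ r) -> (s -> s)))
Subformulas found:
  1. q
  2. s
  3. r
  4. p
  5. t
  6. (q \/ r)
  7. (r /\ p)
  8. (s -> s)
  9. (t \/ (r /\ p))
  10. ((q \/ r) -> (s -> s))
  11. ((t \/ (r /\ p)) -> ((q \/ r) -> (s -> s)))
Total distinct subformulas = 11

11


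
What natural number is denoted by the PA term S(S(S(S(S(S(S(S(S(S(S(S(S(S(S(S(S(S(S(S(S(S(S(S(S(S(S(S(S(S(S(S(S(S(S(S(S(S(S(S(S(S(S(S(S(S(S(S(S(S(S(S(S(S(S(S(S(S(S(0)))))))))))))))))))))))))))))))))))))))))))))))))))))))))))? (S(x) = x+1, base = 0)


Counting successors applied to 0:
59 applications of S to 0 = 59

59


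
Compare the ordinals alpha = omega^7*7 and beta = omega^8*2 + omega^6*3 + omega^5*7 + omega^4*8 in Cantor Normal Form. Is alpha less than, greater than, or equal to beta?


Compare term by term from highest exponent:
alpha = omega^7*7
beta = omega^8*2 + omega^6*3 + omega^5*7 + omega^4*8
Term 1: alpha has omega^7*7, beta has omega^8*2
Term 2: alpha has omega^0*0, beta has omega^6*3
Term 3: alpha has omega^0*0, beta has omega^5*7
Term 4: alpha has omega^0*0, beta has omega^4*8
Result: alpha < beta

alpha < beta


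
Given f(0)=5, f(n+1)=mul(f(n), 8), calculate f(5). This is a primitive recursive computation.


f(0) = 5
f(1) = mul(f(0), 8) = mul(5, 8) = 40
f(2) = mul(f(1), 8) = mul(40, 8) = 320
f(3) = mul(f(2), 8) = mul(320, 8) = 2560
f(4) = mul(f(3), 8) = mul(2560, 8) = 20480
f(5) = mul(f(4), 8) = mul(20480, 8) = 163840


163840


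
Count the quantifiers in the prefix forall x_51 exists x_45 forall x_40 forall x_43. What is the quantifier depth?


Quantifier prefix has 4 quantifier symbols.
Quantifier depth = 4

4


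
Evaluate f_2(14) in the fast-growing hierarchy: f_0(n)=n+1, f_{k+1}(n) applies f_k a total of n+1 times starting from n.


f_2(14) = f_1^15(14)
f_1(m) = 2m + 1.
Iterating: f_1^k(n) = 2^k*(n+1) - 1.
f_2(14) = 2^15*(14+1) - 1 = 32768*15 - 1 = 491519

491519


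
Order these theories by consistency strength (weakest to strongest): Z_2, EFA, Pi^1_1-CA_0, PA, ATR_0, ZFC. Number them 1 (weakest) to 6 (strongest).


Ordering by consistency strength:
1. EFA
2. PA
3. ATR_0
4. Pi^1_1-CA_0
5. Z_2
6. ZFC


Z_2=5, EFA=1, Pi^1_1-CA_0=4, PA=2, ATR_0=3, ZFC=6


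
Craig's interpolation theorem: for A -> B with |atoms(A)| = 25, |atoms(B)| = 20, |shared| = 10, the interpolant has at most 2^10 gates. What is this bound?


Shared atoms = 10
Craig interpolant size bound = 2^10
= 1024

1024


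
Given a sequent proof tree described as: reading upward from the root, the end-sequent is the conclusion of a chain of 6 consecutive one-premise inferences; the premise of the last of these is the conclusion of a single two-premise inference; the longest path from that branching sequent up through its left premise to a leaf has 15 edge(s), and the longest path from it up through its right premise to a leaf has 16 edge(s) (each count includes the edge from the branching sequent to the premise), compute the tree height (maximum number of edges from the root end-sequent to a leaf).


Longest path through the left premise: 15 edges (measured from the branching sequent)
Longest path through the right premise: 16 edges
Height of the subtree rooted at the branching sequent: max(15, 16) = 16
The branching sequent sits 6 edges above the root (the chain of one-premise inferences), so height = 16 + 6 = 22

22


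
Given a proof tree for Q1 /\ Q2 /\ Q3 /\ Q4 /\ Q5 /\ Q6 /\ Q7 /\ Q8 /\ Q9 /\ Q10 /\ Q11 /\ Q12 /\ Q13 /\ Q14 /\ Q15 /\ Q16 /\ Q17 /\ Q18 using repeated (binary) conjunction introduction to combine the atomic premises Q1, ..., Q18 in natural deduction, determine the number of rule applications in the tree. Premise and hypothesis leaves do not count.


The target conjunction has 18 conjuncts, i.e. 17 binary /\ connectives.
Each conjunction-intro joins two pieces, so 18 atoms require 18-1 = 17 applications.
Total inference nodes = 17

17


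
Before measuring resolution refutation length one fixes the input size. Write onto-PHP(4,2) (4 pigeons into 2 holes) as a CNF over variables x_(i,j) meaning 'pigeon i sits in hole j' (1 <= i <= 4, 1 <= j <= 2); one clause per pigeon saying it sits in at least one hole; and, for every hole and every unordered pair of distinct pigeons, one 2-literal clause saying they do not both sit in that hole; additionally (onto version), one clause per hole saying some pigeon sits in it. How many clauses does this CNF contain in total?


onto-PHP(4,2): 4 pigeons, 2 holes, 4*2 = 8 variables.
- pigeon clauses: one per pigeon -> 4 clauses
- hole clauses: 2 holes * C(4,2) = 2 * 6 -> 12 clauses
- onto clauses: one per hole -> 2 clauses
Total clauses = 4 + 12 + 2 = 18

18


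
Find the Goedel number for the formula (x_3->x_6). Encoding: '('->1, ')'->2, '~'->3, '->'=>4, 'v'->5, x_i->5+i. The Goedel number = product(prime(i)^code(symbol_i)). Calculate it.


Formula: (x_3->x_6)
Symbol codes: [1, 8, 4, 11, 2]
Primes: [2, 3, 5, 7, 11]
p_1^1 = 2^1 = 2
p_2^8 = 3^8 = 6561
p_3^4 = 5^4 = 625
p_4^11 = 7^11 = 1977326743
p_5^2 = 11^2 = 121
Product = 1962202665074478750

1962202665074478750


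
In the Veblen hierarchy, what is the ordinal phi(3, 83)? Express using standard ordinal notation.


phi(3, 83):
phi(3, beta) = eta_beta (the beta-th eta number, fixed point of zeta).
phi(3, 83) = eta_83

eta_83


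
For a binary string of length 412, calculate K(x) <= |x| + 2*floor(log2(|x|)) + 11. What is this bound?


floor(log2(412)) = 8
2 * 8 = 16
K(x) <= 412 + 16 + 11 = 439

439


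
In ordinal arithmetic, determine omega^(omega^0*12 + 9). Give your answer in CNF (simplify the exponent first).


omega^(omega^0*12 + 9):
omega^0 = 1, so the exponent is 12 + 9 = 21 (finite ordinal addition).
Result = omega^21, already a single CNF term.

omega^21


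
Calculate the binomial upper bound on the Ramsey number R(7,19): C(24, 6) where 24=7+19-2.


R(7,19) <= C(7+19-2, 7-1) = C(24, 6)
C(24, 6) = 24! / (6! * 18!)
= 134596

134596


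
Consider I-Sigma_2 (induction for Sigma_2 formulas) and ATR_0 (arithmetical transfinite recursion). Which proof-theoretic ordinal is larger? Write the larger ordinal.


Proof-theoretic ordinal of I-Sigma_2 (induction for Sigma_2 formulas): omega^(omega^omega)
Proof-theoretic ordinal of ATR_0 (arithmetical transfinite recursion): Gamma_0
Comparing: omega^(omega^omega) < Gamma_0.
The larger ordinal is Gamma_0 (from ATR_0 (arithmetical transfinite recursion)).

Gamma_0


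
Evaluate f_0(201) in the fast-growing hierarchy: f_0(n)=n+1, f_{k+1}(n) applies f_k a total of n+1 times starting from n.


f_0(201) = 201 + 1 = 202

202


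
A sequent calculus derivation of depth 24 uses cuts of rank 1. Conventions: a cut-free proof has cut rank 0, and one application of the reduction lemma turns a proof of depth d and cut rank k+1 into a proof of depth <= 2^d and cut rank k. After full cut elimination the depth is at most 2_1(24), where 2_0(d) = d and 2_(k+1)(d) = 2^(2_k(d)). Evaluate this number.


Each rank reduction sends depth d to at most 2^d; cut rank r needs r reductions.
2_0(24) = 24
2_1(24) = 2^24 = 16777216
Cut-free depth bound = 16777216

16777216


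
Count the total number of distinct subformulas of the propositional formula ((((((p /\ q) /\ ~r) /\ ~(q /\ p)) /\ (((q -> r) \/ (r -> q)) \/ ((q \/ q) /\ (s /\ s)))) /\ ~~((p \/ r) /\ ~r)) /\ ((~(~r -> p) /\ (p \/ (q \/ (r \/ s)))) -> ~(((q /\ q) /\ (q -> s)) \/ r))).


Formula: ((((((p /\ q) /\ ~r) /\ ~(q /\ p)) /\ (((q -> r) \/ (r -> q)) \/ ((q \/ q) /\ (s /\ s)))) /\ ~~((p \/ r) /\ ~r)) /\ ((~(~r -> p) /\ (p \/ (q \/ (r \/ s)))) -> ~(((q /\ q) /\ (q -> s)) \/ r)))
Subformulas found:
  1. r
  2. p
  3. q
  4. s
  5. ~r
  6. (r -> q)
  7. (q /\ p)
  8. (r \/ s)
  9. (p /\ q)
  10. (s /\ s)
  11. (q /\ q)
  12. (q -> r)
  13. (q -> s)
  14. (q \/ q)
  15. (p \/ r)
  16. (~r -> p)
  17. ~(q /\ p)
  18. ~(~r -> p)
  19. (q \/ (r \/ s))
  20. ((p \/ r) /\ ~r)
  21. ((p /\ q) /\ ~r)
  22. ~((p \/ r) /\ ~r)
  23. ~~((p \/ r) /\ ~r)
  24. ((q /\ q) /\ (q -> s))
  25. ((q \/ q) /\ (s /\ s))
  26. ((q -> r) \/ (r -> q))
  27. (p \/ (q \/ (r \/ s)))
  28. (((q /\ q) /\ (q -> s)) \/ r)
  29. ~(((q /\ q) /\ (q -> s)) \/ r)
  30. (((p /\ q) /\ ~r) /\ ~(q /\ p))
  31. (~(~r -> p) /\ (p \/ (q \/ (r \/ s))))
  32. (((q -> r) \/ (r -> q)) \/ ((q \/ q) /\ (s /\ s)))
  33. ((~(~r -> p) /\ (p \/ (q \/ (r \/ s)))) -> ~(((q /\ q) /\ (q -> s)) \/ r))
  34. ((((p /\ q) /\ ~r) /\ ~(q /\ p)) /\ (((q -> r) \/ (r -> q)) \/ ((q \/ q) /\ (s /\ s))))
  35. (((((p /\ q) /\ ~r) /\ ~(q /\ p)) /\ (((q -> r) \/ (r -> q)) \/ ((q \/ q) /\ (s /\ s)))) /\ ~~((p \/ r) /\ ~r))
  36. ((((((p /\ q) /\ ~r) /\ ~(q /\ p)) /\ (((q -> r) \/ (r -> q)) \/ ((q \/ q) /\ (s /\ s)))) /\ ~~((p \/ r) /\ ~r)) /\ ((~(~r -> p) /\ (p \/ (q \/ (r \/ s)))) -> ~(((q /\ q) /\ (q -> s)) \/ r)))
Total distinct subformulas = 36

36


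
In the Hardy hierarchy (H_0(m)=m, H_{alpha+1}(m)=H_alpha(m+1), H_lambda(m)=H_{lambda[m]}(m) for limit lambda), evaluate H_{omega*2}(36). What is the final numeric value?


H_{omega*2}(36):
For the Hardy hierarchy, H_{omega*k}(n) = 2^k * n.
2^2 = 4.
4 * 36 = 144

144


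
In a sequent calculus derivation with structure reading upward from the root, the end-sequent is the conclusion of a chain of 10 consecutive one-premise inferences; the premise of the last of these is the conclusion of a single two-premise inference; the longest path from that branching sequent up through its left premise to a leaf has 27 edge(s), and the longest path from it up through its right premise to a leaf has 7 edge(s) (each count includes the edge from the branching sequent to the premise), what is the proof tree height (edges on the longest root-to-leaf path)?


Longest path through the left premise: 27 edges (measured from the branching sequent)
Longest path through the right premise: 7 edges
Height of the subtree rooted at the branching sequent: max(27, 7) = 27
The branching sequent sits 10 edges above the root (the chain of one-premise inferences), so height = 27 + 10 = 37

37


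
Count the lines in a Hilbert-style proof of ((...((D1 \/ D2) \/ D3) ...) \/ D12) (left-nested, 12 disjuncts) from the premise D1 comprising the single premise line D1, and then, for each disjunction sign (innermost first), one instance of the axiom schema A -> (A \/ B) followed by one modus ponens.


Building the left-nested 12-ary disjunction from D1:
- 1 premise line (D1)
- 12 disjuncts means 11 disjunction signs; each needs 1 axiom instance + 1 MP = 2 lines: 2 * 11 = 22
Total = 1 + 22 = 23 lines.

23


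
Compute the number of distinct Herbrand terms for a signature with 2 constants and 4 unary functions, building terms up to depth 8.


Herbrand terms by depth:
Depth 0: 2 constants
Depth 1: 8 new terms (running total: 10)
Depth 2: 32 new terms (running total: 42)
Depth 3: 128 new terms (running total: 170)
Depth 4: 512 new terms (running total: 682)
Depth 5: 2048 new terms (running total: 2730)
Depth 6: 8192 new terms (running total: 10922)
Depth 7: 32768 new terms (running total: 43690)
Depth 8: 131072 new terms (running total: 174762)
Total distinct ground terms = 174762

174762


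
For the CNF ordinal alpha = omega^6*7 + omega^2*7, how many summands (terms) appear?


CNF: omega^6*7 + omega^2*7
Count the summands separated by '+':
  term 1: omega^6*7
  term 2: omega^2*7
Total terms = 2

2


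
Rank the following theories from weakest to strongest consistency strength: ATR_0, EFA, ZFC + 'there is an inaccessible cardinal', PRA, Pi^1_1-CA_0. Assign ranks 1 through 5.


Ordering by consistency strength:
1. EFA
2. PRA
3. ATR_0
4. Pi^1_1-CA_0
5. ZFC + 'there is an inaccessible cardinal'


ATR_0=3, EFA=1, ZFC + 'there is an inaccessible cardinal'=5, PRA=2, Pi^1_1-CA_0=4


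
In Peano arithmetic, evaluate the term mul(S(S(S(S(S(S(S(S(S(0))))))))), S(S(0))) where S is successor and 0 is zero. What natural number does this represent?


mul(S^9(0), S^2(0)):
S^9(0) = 9
S^2(0) = 2
9 * 2 = 18

18


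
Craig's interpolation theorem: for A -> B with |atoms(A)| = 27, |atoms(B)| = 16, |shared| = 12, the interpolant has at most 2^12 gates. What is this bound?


Shared atoms = 12
Craig interpolant size bound = 2^12
= 4096

4096


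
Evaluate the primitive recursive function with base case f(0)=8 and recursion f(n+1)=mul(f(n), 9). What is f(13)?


f(0) = 8
f(1) = mul(f(0), 9) = mul(8, 9) = 72
f(2) = mul(f(1), 9) = mul(72, 9) = 648
f(3) = mul(f(2), 9) = mul(648, 9) = 5832
f(4) = mul(f(3), 9) = mul(5832, 9) = 52488
f(5) = mul(f(4), 9) = mul(52488, 9) = 472392
f(6) = mul(f(5), 9) = mul(472392, 9) = 4251528
f(7) = mul(f(6), 9) = mul(4251528, 9) = 38263752
f(8) = mul(f(7), 9) = mul(38263752, 9) = 344373768
f(9) = mul(f(8), 9) = mul(344373768, 9) = 3099363912
f(10) = mul(f(9), 9) = mul(3099363912, 9) = 27894275208
f(11) = mul(f(10), 9) = mul(27894275208, 9) = 251048476872
f(12) = mul(f(11), 9) = mul(251048476872, 9) = 2259436291848
f(13) = mul(f(12), 9) = mul(2259436291848, 9) = 20334926626632


20334926626632


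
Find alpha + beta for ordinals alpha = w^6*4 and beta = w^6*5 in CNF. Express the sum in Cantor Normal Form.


Ordinal addition w^6*4 + w^6*5:
Both terms have the same exponent 6.
w^e*c + w^e*d = w^e*(c+d).
Result = w^6*(4+5) = w^6*9

w^6*9


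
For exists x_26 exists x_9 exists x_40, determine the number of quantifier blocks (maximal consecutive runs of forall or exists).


Alternations = 0.
Blocks = alternations + 1 = 1

1


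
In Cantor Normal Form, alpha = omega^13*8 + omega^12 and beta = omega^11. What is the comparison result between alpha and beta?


Compare term by term from highest exponent:
alpha = omega^13*8 + omega^12
beta = omega^11
Term 1: alpha has omega^13*8, beta has omega^11*1
Term 2: alpha has omega^12*1, beta has omega^0*0
Result: alpha > beta

alpha > beta


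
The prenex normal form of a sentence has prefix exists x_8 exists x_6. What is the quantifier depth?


Quantifier prefix has 2 quantifier symbols.
Quantifier depth = 2

2


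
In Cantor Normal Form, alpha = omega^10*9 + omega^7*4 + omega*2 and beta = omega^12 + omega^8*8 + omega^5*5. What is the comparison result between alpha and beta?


Compare term by term from highest exponent:
alpha = omega^10*9 + omega^7*4 + omega*2
beta = omega^12 + omega^8*8 + omega^5*5
Term 1: alpha has omega^10*9, beta has omega^12*1
Term 2: alpha has omega^7*4, beta has omega^8*8
Term 3: alpha has omega^1*2, beta has omega^5*5
Result: alpha < beta

alpha < beta


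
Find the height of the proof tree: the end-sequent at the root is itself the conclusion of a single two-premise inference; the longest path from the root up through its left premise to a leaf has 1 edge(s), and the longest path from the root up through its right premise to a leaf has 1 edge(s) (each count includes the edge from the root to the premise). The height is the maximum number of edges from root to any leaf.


Longest path through the left premise: 1 edges (measured from the branching sequent)
Longest path through the right premise: 1 edges
Height of the subtree rooted at the branching sequent: max(1, 1) = 1
The branching sequent is the root itself.
Total height = 1

1


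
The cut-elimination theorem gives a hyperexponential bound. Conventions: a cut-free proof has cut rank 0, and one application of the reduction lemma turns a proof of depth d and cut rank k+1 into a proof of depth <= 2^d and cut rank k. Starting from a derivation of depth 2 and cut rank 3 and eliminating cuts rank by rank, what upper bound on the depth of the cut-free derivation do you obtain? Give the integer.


Each rank reduction sends depth d to at most 2^d; cut rank r needs r reductions.
2_0(2) = 2
2_1(2) = 2^2 = 4
2_2(2) = 2^4 = 16
2_3(2) = 2^16 = 65536
Cut-free depth bound = 65536

65536


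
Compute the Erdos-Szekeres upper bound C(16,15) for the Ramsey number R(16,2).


R(16,2) <= C(16+2-2, 16-1) = C(16, 15)
C(16, 15) = 16! / (15! * 1!)
= 16

16


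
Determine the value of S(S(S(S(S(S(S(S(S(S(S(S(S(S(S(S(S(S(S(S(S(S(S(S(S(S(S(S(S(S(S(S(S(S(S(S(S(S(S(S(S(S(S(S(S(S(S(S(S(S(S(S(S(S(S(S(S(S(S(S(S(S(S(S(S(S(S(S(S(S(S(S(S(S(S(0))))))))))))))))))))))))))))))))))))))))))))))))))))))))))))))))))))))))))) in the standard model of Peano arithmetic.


Counting successors applied to 0:
75 applications of S to 0 = 75

75


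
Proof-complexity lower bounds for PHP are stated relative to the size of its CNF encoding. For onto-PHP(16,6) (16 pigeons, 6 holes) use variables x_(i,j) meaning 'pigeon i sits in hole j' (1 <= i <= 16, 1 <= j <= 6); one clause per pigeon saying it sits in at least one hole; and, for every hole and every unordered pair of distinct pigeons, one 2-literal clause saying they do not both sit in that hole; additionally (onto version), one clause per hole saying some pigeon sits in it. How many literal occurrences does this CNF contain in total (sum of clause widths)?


onto-PHP(16,6): 16 pigeons, 6 holes, 16*6 = 96 variables.
- pigeon clauses: one per pigeon -> 16 clauses of width 6 -> 96 literals
- hole clauses: 6 holes * C(16,2) = 6 * 120 -> 720 clauses of width 2 -> 1440 literals
- onto clauses: one per hole -> 6 clauses of width 16 -> 96 literals
Total literal occurrences = 96 + 1440 + 96 = 1632

1632


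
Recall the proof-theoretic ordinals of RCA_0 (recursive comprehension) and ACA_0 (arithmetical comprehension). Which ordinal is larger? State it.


Proof-theoretic ordinal of RCA_0 (recursive comprehension): omega^omega
Proof-theoretic ordinal of ACA_0 (arithmetical comprehension): epsilon_0
Comparing: omega^omega < epsilon_0.
The larger ordinal is epsilon_0 (from ACA_0 (arithmetical comprehension)).

epsilon_0


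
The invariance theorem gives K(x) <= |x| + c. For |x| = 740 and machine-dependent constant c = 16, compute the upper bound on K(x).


K(x) <= |x| + c = 740 + 16 = 756

756


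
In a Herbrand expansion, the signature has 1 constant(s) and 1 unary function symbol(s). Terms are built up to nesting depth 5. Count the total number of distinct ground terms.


Herbrand terms by depth:
Depth 0: 1 constants
Depth 1: 1 new terms (running total: 2)
Depth 2: 1 new terms (running total: 3)
Depth 3: 1 new terms (running total: 4)
Depth 4: 1 new terms (running total: 5)
Depth 5: 1 new terms (running total: 6)
Total distinct ground terms = 6

6


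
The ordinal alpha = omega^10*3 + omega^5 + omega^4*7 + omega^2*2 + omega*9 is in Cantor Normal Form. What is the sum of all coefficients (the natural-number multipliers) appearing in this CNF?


CNF: omega^10*3 + omega^5 + omega^4*7 + omega^2*2 + omega*9
Coefficients: 3 + 1 + 7 + 2 + 9 = 22

22


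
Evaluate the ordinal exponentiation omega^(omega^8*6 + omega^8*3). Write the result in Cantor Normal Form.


omega^(omega^8*6 + omega^8*3):
Both terms of the exponent have the same exponent 8, so they merge: omega^8*6 + omega^8*3 = omega^8*(6+3) = omega^8*9.
omega raised to a CNF ordinal is a single CNF term: Result = omega^(omega^8*9)

omega^(omega^8*9)


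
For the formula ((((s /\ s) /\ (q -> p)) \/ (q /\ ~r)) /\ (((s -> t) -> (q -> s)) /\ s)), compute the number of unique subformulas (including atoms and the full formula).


Formula: ((((s /\ s) /\ (q -> p)) \/ (q /\ ~r)) /\ (((s -> t) -> (q -> s)) /\ s))
Subformulas found:
  1. q
  2. s
  3. r
  4. t
  5. p
  6. ~r
  7. (s /\ s)
  8. (s -> t)
  9. (q -> p)
  10. (q -> s)
  11. (q /\ ~r)
  12. ((s -> t) -> (q -> s))
  13. ((s /\ s) /\ (q -> p))
  14. (((s -> t) -> (q -> s)) /\ s)
  15. (((s /\ s) /\ (q -> p)) \/ (q /\ ~r))
  16. ((((s /\ s) /\ (q -> p)) \/ (q /\ ~r)) /\ (((s -> t) -> (q -> s)) /\ s))
Total distinct subformulas = 16

16


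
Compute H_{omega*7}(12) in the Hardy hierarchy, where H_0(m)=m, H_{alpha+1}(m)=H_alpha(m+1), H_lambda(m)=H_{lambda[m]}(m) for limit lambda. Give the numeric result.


H_{omega*7}(12):
For the Hardy hierarchy, H_{omega*k}(n) = 2^k * n.
2^7 = 128.
128 * 12 = 1536

1536


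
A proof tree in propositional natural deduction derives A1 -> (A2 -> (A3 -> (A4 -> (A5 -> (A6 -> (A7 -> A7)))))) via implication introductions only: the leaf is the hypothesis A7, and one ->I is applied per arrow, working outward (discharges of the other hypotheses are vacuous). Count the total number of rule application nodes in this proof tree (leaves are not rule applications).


The formula has 7 arrows (->); its innermost consequent A7 is one of the antecedents,
so the proof starts from the hypothesis leaf A7 (not a rule application) and closes one arrow per ->I.
Building A1 -> (A2 -> (A3 -> (A4 -> (A5 -> (A6 -> (A7 -> A7)))))) therefore takes 7 nested implication introductions.
Total inference nodes = 7

7


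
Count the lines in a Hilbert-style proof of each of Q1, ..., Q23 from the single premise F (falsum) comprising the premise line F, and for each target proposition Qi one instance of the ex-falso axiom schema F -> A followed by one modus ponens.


Ex falso, line by line:
- 1 premise line (F)
- 23 targets, each needing 1 axiom instance (F -> Qi) + 1 MP = 2 lines: 2 * 23 = 46
Total = 1 + 46 = 47 lines.

47


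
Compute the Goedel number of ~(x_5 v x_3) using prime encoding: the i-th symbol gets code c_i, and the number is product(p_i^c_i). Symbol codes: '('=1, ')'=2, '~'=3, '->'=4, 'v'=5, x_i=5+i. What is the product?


Formula: ~(x_5 v x_3)
Symbol codes: [3, 1, 10, 5, 8, 2]
Primes: [2, 3, 5, 7, 11, 13]
p_1^3 = 2^3 = 8
p_2^1 = 3^1 = 3
p_3^10 = 5^10 = 9765625
p_4^5 = 7^5 = 16807
p_5^8 = 11^8 = 214358881
p_6^2 = 13^2 = 169
Product = 142701872224552265625000

142701872224552265625000


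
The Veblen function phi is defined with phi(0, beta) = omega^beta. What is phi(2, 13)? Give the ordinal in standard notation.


phi(2, 13):
phi(2, beta) = zeta_beta (the beta-th zeta number, fixed point of epsilon).
phi(2, 13) = zeta_13

zeta_13


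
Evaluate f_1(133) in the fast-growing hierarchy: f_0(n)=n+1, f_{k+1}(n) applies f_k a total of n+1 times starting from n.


f_1(133) = f_0^134(133)
f_0 adds 1 each time, applied 134 times.
f_1(133) = 133 + 134 = 267

267


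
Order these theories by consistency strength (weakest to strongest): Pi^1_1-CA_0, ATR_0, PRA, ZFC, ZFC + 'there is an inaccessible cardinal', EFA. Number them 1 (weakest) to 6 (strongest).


Ordering by consistency strength:
1. EFA
2. PRA
3. ATR_0
4. Pi^1_1-CA_0
5. ZFC
6. ZFC + 'there is an inaccessible cardinal'


Pi^1_1-CA_0=4, ATR_0=3, PRA=2, ZFC=5, ZFC + 'there is an inaccessible cardinal'=6, EFA=1


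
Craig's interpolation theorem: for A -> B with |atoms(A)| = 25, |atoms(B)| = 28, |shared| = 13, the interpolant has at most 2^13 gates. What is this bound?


Shared atoms = 13
Craig interpolant size bound = 2^13
= 8192

8192


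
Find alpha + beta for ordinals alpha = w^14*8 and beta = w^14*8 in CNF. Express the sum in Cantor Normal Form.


Ordinal addition w^14*8 + w^14*8:
Both terms have the same exponent 14.
w^e*c + w^e*d = w^e*(c+d).
Result = w^14*(8+8) = w^14*16

w^14*16


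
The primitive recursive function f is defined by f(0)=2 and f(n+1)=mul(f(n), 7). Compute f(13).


f(0) = 2
f(1) = mul(f(0), 7) = mul(2, 7) = 14
f(2) = mul(f(1), 7) = mul(14, 7) = 98
f(3) = mul(f(2), 7) = mul(98, 7) = 686
f(4) = mul(f(3), 7) = mul(686, 7) = 4802
f(5) = mul(f(4), 7) = mul(4802, 7) = 33614
f(6) = mul(f(5), 7) = mul(33614, 7) = 235298
f(7) = mul(f(6), 7) = mul(235298, 7) = 1647086
f(8) = mul(f(7), 7) = mul(1647086, 7) = 11529602
f(9) = mul(f(8), 7) = mul(11529602, 7) = 80707214
f(10) = mul(f(9), 7) = mul(80707214, 7) = 564950498
f(11) = mul(f(10), 7) = mul(564950498, 7) = 3954653486
f(12) = mul(f(11), 7) = mul(3954653486, 7) = 27682574402
f(13) = mul(f(12), 7) = mul(27682574402, 7) = 193778020814


193778020814


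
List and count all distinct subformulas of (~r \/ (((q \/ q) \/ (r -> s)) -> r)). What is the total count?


Formula: (~r \/ (((q \/ q) \/ (r -> s)) -> r))
Subformulas found:
  1. q
  2. s
  3. r
  4. ~r
  5. (r -> s)
  6. (q \/ q)
  7. ((q \/ q) \/ (r -> s))
  8. (((q \/ q) \/ (r -> s)) -> r)
  9. (~r \/ (((q \/ q) \/ (r -> s)) -> r))
Total distinct subformulas = 9

9


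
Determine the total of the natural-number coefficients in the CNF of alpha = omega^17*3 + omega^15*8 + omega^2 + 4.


CNF: omega^17*3 + omega^15*8 + omega^2 + 4
Coefficients: 3 + 8 + 1 + 4 = 16

16


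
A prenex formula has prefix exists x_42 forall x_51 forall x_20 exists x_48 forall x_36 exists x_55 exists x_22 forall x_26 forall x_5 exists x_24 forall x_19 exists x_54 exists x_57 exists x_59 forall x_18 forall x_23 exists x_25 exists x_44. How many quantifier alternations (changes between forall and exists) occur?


Walk the prefix and count type changes:
  position 1: exists -> forall <-- alternation
  position 2: forall -> forall
  position 3: forall -> exists <-- alternation
  position 4: exists -> forall <-- alternation
  position 5: forall -> exists <-- alternation
  position 6: exists -> exists
  position 7: exists -> forall <-- alternation
  position 8: forall -> forall
  position 9: forall -> exists <-- alternation
  position 10: exists -> forall <-- alternation
  position 11: forall -> exists <-- alternation
  position 12: exists -> exists
  position 13: exists -> exists
  position 14: exists -> forall <-- alternation
  position 15: forall -> forall
  position 16: forall -> exists <-- alternation
  position 17: exists -> exists
Total alternations = 10

10


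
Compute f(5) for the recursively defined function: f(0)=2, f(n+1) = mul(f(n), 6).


f(0) = 2
f(1) = mul(f(0), 6) = mul(2, 6) = 12
f(2) = mul(f(1), 6) = mul(12, 6) = 72
f(3) = mul(f(2), 6) = mul(72, 6) = 432
f(4) = mul(f(3), 6) = mul(432, 6) = 2592
f(5) = mul(f(4), 6) = mul(2592, 6) = 15552


15552


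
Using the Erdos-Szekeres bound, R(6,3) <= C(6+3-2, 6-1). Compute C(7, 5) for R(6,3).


R(6,3) <= C(6+3-2, 6-1) = C(7, 5)
C(7, 5) = 7! / (5! * 2!)
= 21

21


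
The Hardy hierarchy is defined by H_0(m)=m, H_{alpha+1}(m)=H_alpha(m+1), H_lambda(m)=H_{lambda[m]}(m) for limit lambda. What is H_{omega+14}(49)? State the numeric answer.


H_{omega+14}(49):
Unwind the 14 successor steps: H_{omega+14}(49) = H_omega(49+14) = H_omega(63).
H_omega(m) = H_m(m) = m + m = 2m.
Result = 2 * 63 = 126

126


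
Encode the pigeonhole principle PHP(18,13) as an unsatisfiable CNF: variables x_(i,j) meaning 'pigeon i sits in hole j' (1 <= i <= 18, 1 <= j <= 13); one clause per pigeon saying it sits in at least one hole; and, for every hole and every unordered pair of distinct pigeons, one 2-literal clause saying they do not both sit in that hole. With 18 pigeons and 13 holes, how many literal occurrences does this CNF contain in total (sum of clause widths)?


PHP(18,13): 18 pigeons, 13 holes, 18*13 = 234 variables.
- pigeon clauses: one per pigeon -> 18 clauses of width 13 -> 234 literals
- hole clauses: 13 holes * C(18,2) = 13 * 153 -> 1989 clauses of width 2 -> 3978 literals
Total literal occurrences = 234 + 3978 = 4212

4212


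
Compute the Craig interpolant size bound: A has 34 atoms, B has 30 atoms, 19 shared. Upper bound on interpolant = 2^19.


Shared atoms = 19
Craig interpolant size bound = 2^19
= 524288

524288


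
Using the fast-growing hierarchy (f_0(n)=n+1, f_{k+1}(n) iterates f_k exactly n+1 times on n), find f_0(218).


f_0(218) = 218 + 1 = 219

219


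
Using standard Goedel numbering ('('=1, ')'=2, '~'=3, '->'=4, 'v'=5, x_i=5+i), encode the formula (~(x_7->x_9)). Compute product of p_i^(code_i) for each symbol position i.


Formula: (~(x_7->x_9))
Symbol codes: [1, 3, 1, 12, 4, 14, 2, 2]
Primes: [2, 3, 5, 7, 11, 13, 17, 19]
p_1^1 = 2^1 = 2
p_2^3 = 3^3 = 27
p_3^1 = 5^1 = 5
p_4^12 = 7^12 = 13841287201
p_5^4 = 11^4 = 14641
p_6^14 = 13^14 = 3937376385699289
p_7^2 = 17^2 = 289
p_8^2 = 19^2 = 361
Product = 22476203829628862532233299673480762670

22476203829628862532233299673480762670


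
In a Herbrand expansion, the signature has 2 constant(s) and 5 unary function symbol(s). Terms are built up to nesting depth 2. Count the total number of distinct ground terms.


Herbrand terms by depth:
Depth 0: 2 constants
Depth 1: 10 new terms (running total: 12)
Depth 2: 50 new terms (running total: 62)
Total distinct ground terms = 62

62


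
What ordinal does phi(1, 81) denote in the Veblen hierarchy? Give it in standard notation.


phi(1, 81):
phi(1, beta) = epsilon_beta (the beta-th epsilon number).
phi(1, 81) = epsilon_81

epsilon_81


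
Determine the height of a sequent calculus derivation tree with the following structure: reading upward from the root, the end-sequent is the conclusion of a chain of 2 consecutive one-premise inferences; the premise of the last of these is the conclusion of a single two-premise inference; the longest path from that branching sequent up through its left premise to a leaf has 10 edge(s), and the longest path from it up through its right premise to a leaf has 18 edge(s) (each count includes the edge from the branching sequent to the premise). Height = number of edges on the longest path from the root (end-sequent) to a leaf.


Longest path through the left premise: 10 edges (measured from the branching sequent)
Longest path through the right premise: 18 edges
Height of the subtree rooted at the branching sequent: max(10, 18) = 18
The branching sequent sits 2 edges above the root (the chain of one-premise inferences), so height = 18 + 2 = 20

20


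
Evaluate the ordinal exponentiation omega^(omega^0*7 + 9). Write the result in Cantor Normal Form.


omega^(omega^0*7 + 9):
omega^0 = 1, so the exponent is 7 + 9 = 16 (finite ordinal addition).
Result = omega^16, already a single CNF term.

omega^16


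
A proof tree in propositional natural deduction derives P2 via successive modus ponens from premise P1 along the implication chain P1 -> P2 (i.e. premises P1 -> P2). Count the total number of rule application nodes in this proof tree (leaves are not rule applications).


We have a chain: P1 -> P2.
Each modus ponens application produces the next variable.
The chain has 2 propositions, so 2-1 = 1 modus ponens steps.
Total inference nodes = 1

1


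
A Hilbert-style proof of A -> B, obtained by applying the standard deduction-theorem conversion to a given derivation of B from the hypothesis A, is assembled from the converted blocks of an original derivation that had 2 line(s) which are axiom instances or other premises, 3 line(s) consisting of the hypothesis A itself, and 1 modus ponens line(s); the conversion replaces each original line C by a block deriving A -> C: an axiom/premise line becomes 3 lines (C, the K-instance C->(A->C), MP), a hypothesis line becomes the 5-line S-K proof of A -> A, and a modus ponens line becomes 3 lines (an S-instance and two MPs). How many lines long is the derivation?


Deduction-theorem conversion, block by block:
- 2 axiom/premise lines -> 3 lines each = 6
- 3 hypothesis lines -> 5 lines each (identity proof A->A) = 15
- 1 MP lines -> 3 lines each (S-instance, MP, MP) = 3
Total = 6 + 15 + 3 = 24 lines.

24


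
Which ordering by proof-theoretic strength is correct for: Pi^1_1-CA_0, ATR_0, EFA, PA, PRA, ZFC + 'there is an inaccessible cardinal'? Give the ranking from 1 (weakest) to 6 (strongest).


Ordering by consistency strength:
1. EFA
2. PRA
3. PA
4. ATR_0
5. Pi^1_1-CA_0
6. ZFC + 'there is an inaccessible cardinal'


Pi^1_1-CA_0=5, ATR_0=4, EFA=1, PA=3, PRA=2, ZFC + 'there is an inaccessible cardinal'=6


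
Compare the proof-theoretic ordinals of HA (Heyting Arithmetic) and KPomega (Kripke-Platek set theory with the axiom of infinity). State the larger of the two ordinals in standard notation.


Proof-theoretic ordinal of HA (Heyting Arithmetic): epsilon_0
Proof-theoretic ordinal of KPomega (Kripke-Platek set theory with the axiom of infinity): psi_0(epsilon_{Omega+1})
Comparing: epsilon_0 < psi_0(epsilon_{Omega+1}).
The larger ordinal is psi_0(epsilon_{Omega+1}) (from KPomega (Kripke-Platek set theory with the axiom of infinity)).

psi_0(epsilon_{Omega+1})


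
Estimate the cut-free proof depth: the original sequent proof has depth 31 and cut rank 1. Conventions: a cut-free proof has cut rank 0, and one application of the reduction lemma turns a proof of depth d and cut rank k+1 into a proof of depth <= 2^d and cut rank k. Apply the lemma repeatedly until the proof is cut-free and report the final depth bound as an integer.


Each rank reduction sends depth d to at most 2^d; cut rank r needs r reductions.
2_0(31) = 31
2_1(31) = 2^31 = 2147483648
Cut-free depth bound = 2147483648

2147483648


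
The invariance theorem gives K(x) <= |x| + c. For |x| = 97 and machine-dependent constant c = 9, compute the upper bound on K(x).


K(x) <= |x| + c = 97 + 9 = 106

106


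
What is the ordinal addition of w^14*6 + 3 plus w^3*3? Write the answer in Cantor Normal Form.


Ordinal addition (w^14*6 + 3) + w^3*3:
alpha's leading term has exponent 14 > beta's exponent 3, so it survives.
alpha's tail term has exponent 0 < beta's exponent 3, so it is absorbed by beta.
In ordinal addition, any term followed by a strictly larger-exponent term is absorbed.
Result = w^14*6 + w^3*3

w^14*6 + w^3*3


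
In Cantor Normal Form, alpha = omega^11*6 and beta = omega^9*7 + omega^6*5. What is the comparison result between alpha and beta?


Compare term by term from highest exponent:
alpha = omega^11*6
beta = omega^9*7 + omega^6*5
Term 1: alpha has omega^11*6, beta has omega^9*7
Term 2: alpha has omega^0*0, beta has omega^6*5
Result: alpha > beta

alpha > beta


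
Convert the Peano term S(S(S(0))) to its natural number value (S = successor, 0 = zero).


Counting successors applied to 0:
3 applications of S to 0 = 3

3


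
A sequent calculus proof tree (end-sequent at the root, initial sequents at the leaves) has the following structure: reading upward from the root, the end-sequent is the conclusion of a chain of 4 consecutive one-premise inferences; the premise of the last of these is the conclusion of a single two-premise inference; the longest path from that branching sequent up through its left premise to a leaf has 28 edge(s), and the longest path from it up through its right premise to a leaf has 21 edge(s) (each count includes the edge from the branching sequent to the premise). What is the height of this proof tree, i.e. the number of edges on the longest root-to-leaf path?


Longest path through the left premise: 28 edges (measured from the branching sequent)
Longest path through the right premise: 21 edges
Height of the subtree rooted at the branching sequent: max(28, 21) = 28
The branching sequent sits 4 edges above the root (the chain of one-premise inferences), so height = 28 + 4 = 32

32


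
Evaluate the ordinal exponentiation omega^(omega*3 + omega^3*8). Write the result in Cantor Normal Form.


omega^(omega*3 + omega^3*8):
In ordinal addition a term is absorbed by a following term of strictly larger exponent: 1 < 3, so omega*3 + omega^3*8 = omega^3*8.
omega raised to a CNF ordinal is a single CNF term: Result = omega^(omega^3*8)

omega^(omega^3*8)


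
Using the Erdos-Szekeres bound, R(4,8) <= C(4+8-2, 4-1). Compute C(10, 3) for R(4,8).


R(4,8) <= C(4+8-2, 4-1) = C(10, 3)
C(10, 3) = 10! / (3! * 7!)
= 120

120


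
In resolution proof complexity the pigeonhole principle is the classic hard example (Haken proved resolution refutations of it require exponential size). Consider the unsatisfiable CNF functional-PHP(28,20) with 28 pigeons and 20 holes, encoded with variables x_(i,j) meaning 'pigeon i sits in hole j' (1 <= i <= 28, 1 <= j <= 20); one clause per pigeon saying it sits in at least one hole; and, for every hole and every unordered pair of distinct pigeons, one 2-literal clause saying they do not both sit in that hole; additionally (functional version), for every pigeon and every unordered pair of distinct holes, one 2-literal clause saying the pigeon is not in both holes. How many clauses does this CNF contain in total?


functional-PHP(28,20): 28 pigeons, 20 holes, 28*20 = 560 variables.
- pigeon clauses: one per pigeon -> 28 clauses
- hole clauses: 20 holes * C(28,2) = 20 * 378 -> 7560 clauses
- functional clauses: 28 pigeons * C(20,2) = 28 * 190 -> 5320 clauses
Total clauses = 28 + 7560 + 5320 = 12908

12908


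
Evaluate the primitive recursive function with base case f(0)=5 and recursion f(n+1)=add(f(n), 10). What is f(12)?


f(0) = 5
f(1) = add(f(0), 10) = add(5, 10) = 15
f(2) = add(f(1), 10) = add(15, 10) = 25
f(3) = add(f(2), 10) = add(25, 10) = 35
f(4) = add(f(3), 10) = add(35, 10) = 45
f(5) = add(f(4), 10) = add(45, 10) = 55
f(6) = add(f(5), 10) = add(55, 10) = 65
f(7) = add(f(6), 10) = add(65, 10) = 75
f(8) = add(f(7), 10) = add(75, 10) = 85
f(9) = add(f(8), 10) = add(85, 10) = 95
f(10) = add(f(9), 10) = add(95, 10) = 105
f(11) = add(f(10), 10) = add(105, 10) = 115
f(12) = add(f(11), 10) = add(115, 10) = 125


125


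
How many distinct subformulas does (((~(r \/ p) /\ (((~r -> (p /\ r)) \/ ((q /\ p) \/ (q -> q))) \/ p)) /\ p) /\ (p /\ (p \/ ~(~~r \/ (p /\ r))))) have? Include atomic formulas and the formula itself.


Formula: (((~(r \/ p) /\ (((~r -> (p /\ r)) \/ ((q /\ p) \/ (q -> q))) \/ p)) /\ p) /\ (p /\ (p \/ ~(~~r \/ (p /\ r)))))
Subformulas found:
  1. r
  2. q
  3. p
  4. ~r
  5. ~~r
  6. (q /\ p)
  7. (r \/ p)
  8. (p /\ r)
  9. (q -> q)
  10. ~(r \/ p)
  11. (~r -> (p /\ r))
  12. (~~r \/ (p /\ r))
  13. ~(~~r \/ (p /\ r))
  14. ((q /\ p) \/ (q -> q))
  15. (p \/ ~(~~r \/ (p /\ r)))
  16. (p /\ (p \/ ~(~~r \/ (p /\ r))))
  17. ((~r -> (p /\ r)) \/ ((q /\ p) \/ (q -> q)))
  18. (((~r -> (p /\ r)) \/ ((q /\ p) \/ (q -> q))) \/ p)
  19. (~(r \/ p) /\ (((~r -> (p /\ r)) \/ ((q /\ p) \/ (q -> q))) \/ p))
  20. ((~(r \/ p) /\ (((~r -> (p /\ r)) \/ ((q /\ p) \/ (q -> q))) \/ p)) /\ p)
  21. (((~(r \/ p) /\ (((~r -> (p /\ r)) \/ ((q /\ p) \/ (q -> q))) \/ p)) /\ p) /\ (p /\ (p \/ ~(~~r \/ (p /\ r)))))
Total distinct subformulas = 21

21


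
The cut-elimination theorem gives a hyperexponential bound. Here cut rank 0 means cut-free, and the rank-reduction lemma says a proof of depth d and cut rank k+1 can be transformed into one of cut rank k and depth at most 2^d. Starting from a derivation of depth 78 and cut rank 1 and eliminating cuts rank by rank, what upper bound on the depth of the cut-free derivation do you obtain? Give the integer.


Each rank reduction sends depth d to at most 2^d; cut rank r needs r reductions.
2_0(78) = 78
2_1(78) = 2^78 = 302231454903657293676544
Cut-free depth bound = 302231454903657293676544

302231454903657293676544
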